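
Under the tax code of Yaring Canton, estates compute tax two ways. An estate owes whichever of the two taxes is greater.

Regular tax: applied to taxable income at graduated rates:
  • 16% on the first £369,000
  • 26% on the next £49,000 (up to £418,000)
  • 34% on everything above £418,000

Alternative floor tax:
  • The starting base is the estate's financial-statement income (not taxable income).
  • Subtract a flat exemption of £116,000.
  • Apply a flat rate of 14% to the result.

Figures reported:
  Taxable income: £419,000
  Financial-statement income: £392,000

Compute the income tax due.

£72,120

Alternative floor tax:
  Base (financial-statement income): £392,000
  Less exemption £116,000 → base £276,000
  £276,000 × 14% = £38,640

Regular tax:
  £369,000 × 16% = £59,040
  £49,000 × 26% = £12,740
  £1,000 × 34% = £340
  → £72,120

£72,120 > £38,640, so the regular tax governs.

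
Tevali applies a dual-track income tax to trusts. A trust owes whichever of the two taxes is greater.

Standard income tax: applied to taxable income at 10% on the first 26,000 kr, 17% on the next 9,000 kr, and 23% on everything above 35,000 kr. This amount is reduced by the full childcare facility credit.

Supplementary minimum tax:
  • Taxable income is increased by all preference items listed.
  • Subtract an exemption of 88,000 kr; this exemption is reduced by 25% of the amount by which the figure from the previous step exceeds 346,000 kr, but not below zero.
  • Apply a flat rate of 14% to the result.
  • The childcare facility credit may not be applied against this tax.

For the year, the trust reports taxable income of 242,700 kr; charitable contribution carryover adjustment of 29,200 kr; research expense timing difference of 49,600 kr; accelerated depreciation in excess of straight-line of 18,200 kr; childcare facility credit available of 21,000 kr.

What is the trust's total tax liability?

35,238 kr

Supplementary minimum tax:
  Adjusted income: 242,700 kr + 29,200 kr + 49,600 kr + 18,200 kr = 339,700 kr
  Exemption: 339,700 kr ≤ 346,000 kr, so full 88,000 kr applies
  Base: 339,700 kr − 88,000 kr = 251,700 kr
  251,700 kr × 14% = 35,238 kr

Standard income tax:
  26,000 kr × 10% = 2,600 kr
  9,000 kr × 17% = 1,530 kr
  207,700 kr × 23% = 47,771 kr
  → 51,901 kr
  Less childcare facility credit 21,000 kr → 30,901 kr

35,238 kr > 30,901 kr, so the supplementary minimum tax is the binding amount.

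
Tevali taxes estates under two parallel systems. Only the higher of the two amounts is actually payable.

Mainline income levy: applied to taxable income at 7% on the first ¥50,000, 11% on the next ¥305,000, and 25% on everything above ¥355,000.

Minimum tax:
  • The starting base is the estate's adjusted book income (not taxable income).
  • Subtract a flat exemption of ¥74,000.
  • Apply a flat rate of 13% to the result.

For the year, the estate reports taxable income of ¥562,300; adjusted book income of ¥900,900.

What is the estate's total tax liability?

Minimum tax:
  Base (adjusted book income): ¥900,900
  Less exemption ¥74,000 → base ¥826,900
  ¥826,900 × 13% = ¥107,497

Mainline income levy:
  ¥50,000 × 7% = ¥3,500
  ¥305,000 × 11% = ¥33,550
  ¥207,300 × 25% = ¥51,825
  → ¥88,875

¥107,497 > ¥88,875, so the minimum tax is the binding amount.

¥107,497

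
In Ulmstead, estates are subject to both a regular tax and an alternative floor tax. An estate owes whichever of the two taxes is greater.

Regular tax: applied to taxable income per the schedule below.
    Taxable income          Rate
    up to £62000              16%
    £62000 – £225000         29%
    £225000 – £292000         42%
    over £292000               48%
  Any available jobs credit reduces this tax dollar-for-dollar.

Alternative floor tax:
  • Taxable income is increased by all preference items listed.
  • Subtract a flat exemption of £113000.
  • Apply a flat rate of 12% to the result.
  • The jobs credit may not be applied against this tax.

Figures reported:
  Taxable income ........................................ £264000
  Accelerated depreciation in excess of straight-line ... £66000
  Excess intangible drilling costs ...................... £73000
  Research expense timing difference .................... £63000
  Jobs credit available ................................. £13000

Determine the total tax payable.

Alternative floor tax:
  Adjusted income: £264000 + £66000 + £73000 + £63000 = £466000
  Less exemption £113000 → base £353000
  £353000 × 12% = £42360

Regular tax:
  £62000 × 16% = £9920
  £163000 × 29% = £47270
  £39000 × 42% = £16380
  → £73570
  Less jobs credit £13000 → £60570

£60570 > £42360, so the regular tax governs.

£60570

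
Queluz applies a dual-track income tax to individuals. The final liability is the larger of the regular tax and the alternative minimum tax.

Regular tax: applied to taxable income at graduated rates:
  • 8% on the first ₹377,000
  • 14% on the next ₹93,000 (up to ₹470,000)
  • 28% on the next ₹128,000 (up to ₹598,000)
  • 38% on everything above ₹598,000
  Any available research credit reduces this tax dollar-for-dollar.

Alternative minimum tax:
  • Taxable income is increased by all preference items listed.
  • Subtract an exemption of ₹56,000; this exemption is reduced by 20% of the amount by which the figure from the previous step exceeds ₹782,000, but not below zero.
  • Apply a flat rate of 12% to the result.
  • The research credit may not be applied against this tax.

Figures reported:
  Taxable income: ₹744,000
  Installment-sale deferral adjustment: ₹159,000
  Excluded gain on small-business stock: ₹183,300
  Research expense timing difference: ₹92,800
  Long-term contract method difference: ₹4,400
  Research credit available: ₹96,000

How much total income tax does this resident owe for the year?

Alternative minimum tax:
  Adjusted income: ₹744,000 + ₹159,000 + ₹183,300 + ₹92,800 + ₹4,400 = ₹1,183,500
  Exemption: 20% × (₹1,183,500 − ₹782,000) = ₹80,300 ≥ ₹56,000, so the exemption is fully phased out
  Base: ₹1,183,500 − ₹0 = ₹1,183,500
  ₹1,183,500 × 12% = ₹142,020

Regular tax:
  ₹377,000 × 8% = ₹30,160
  ₹93,000 × 14% = ₹13,020
  ₹128,000 × 28% = ₹35,840
  ₹146,000 × 38% = ₹55,480
  → ₹134,500
  Less research credit ₹96,000 → ₹38,500

₹142,020 > ₹38,500, so the alternative minimum tax is the binding amount.

₹142,020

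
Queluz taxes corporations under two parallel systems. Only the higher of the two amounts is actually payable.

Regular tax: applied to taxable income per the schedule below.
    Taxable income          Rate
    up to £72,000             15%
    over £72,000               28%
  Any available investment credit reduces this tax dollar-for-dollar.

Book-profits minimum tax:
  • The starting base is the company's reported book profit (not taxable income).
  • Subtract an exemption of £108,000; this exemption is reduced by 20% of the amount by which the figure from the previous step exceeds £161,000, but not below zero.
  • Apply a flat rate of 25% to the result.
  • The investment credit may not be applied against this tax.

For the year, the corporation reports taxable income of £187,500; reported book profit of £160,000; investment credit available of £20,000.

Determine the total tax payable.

£23,140

Book-profits minimum tax:
  Base (reported book profit): £160,000
  Exemption: £160,000 ≤ £161,000, so full £108,000 applies
  Base: £160,000 − £108,000 = £52,000
  £52,000 × 25% = £13,000

Regular tax:
  £72,000 × 15% = £10,800
  £115,500 × 28% = £32,340
  → £43,140
  Less investment credit £20,000 → £23,140

£23,140 > £13,000, so the regular tax governs.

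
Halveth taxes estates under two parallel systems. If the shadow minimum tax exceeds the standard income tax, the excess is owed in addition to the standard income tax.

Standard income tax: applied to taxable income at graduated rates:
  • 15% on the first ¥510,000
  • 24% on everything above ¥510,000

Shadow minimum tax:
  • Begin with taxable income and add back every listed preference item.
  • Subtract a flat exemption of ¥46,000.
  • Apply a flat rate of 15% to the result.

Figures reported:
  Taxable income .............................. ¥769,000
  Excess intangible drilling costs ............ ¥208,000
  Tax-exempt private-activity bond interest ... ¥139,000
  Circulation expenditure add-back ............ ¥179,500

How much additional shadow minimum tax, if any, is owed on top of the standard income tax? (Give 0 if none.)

Standard income tax:
  ¥510,000 × 15% = ¥76,500
  ¥259,000 × 24% = ¥62,160
  → ¥138,660

Shadow minimum tax:
  Adjusted income: ¥769,000 + ¥208,000 + ¥139,000 + ¥179,500 = ¥1,295,500
  Less exemption ¥46,000 → base ¥1,249,500
  ¥1,249,500 × 15% = ¥187,425

Excess of shadow minimum tax over standard income tax: ¥187,425 − ¥138,660 = ¥48,765.

¥48,765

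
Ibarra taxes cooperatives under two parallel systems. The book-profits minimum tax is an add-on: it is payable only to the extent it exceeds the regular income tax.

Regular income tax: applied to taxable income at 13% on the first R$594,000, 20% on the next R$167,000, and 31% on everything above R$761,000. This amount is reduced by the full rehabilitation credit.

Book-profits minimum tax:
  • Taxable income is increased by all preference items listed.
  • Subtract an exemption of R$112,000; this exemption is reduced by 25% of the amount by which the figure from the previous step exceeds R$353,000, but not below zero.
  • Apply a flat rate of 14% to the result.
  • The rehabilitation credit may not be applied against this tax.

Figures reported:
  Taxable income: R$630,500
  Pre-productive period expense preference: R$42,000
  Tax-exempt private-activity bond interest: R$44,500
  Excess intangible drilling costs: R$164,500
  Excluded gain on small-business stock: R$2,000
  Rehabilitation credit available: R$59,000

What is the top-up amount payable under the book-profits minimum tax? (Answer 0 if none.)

R$98,170

Regular income tax:
  R$594,000 × 13% = R$77,220
  R$36,500 × 20% = R$7,300
  → R$84,520
  Less rehabilitation credit R$59,000 → R$25,520

Book-profits minimum tax:
  Adjusted income: R$630,500 + R$42,000 + R$44,500 + R$164,500 + R$2,000 = R$883,500
  Exemption: 25% × (R$883,500 − R$353,000) = R$132,625 ≥ R$112,000, so the exemption is fully phased out
  Base: R$883,500 − R$0 = R$883,500
  R$883,500 × 14% = R$123,690

Excess of book-profits minimum tax over regular income tax: R$123,690 − R$25,520 = R$98,170.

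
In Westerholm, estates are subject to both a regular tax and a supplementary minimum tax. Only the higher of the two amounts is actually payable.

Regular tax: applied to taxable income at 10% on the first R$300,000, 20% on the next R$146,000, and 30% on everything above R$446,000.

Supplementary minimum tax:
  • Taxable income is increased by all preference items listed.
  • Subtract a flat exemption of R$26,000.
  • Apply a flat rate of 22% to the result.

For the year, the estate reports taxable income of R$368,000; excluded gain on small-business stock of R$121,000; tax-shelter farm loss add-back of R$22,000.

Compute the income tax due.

Supplementary minimum tax:
  Adjusted income: R$368,000 + R$121,000 + R$22,000 = R$511,000
  Less exemption R$26,000 → base R$485,000
  R$485,000 × 22% = R$106,700

Regular tax:
  R$300,000 × 10% = R$30,000
  R$68,000 × 20% = R$13,600
  → R$43,600

R$106,700 > R$43,600, so the supplementary minimum tax is the binding amount.

R$106,700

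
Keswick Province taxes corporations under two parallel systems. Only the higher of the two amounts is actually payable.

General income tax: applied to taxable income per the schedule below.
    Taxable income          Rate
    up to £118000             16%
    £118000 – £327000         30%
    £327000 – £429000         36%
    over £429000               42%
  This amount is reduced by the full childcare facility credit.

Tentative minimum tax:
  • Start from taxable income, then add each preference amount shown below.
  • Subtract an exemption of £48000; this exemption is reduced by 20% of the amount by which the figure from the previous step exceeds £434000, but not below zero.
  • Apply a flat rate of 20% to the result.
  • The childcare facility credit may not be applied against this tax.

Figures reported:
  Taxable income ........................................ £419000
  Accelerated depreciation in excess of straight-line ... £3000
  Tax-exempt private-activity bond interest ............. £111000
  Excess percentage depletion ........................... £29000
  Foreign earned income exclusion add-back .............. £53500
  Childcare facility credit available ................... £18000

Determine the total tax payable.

General income tax:
  £118000 × 16% = £18880
  £209000 × 30% = £62700
  £92000 × 36% = £33120
  → £114700
  Less childcare facility credit £18000 → £96700

Tentative minimum tax:
  Adjusted income: £419000 + £3000 + £111000 + £29000 + £53500 = £615500
  Exemption: £48000 − 20% × (£615500 − £434000) = £48000 − £36300 = £11700
  Base: £615500 − £11700 = £603800
  £603800 × 20% = £120760

£120760 > £96700, so the tentative minimum tax is the binding amount.

£120760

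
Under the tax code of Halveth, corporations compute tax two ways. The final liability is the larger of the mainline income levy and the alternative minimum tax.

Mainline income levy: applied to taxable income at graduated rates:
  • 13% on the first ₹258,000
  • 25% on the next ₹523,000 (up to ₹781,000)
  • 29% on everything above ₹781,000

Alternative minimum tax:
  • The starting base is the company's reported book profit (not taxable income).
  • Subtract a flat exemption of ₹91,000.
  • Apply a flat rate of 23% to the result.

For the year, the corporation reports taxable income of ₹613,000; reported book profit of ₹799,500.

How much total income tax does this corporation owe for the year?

₹162,955

Mainline income levy:
  ₹258,000 × 13% = ₹33,540
  ₹355,000 × 25% = ₹88,750
  → ₹122,290

Alternative minimum tax:
  Base (reported book profit): ₹799,500
  Less exemption ₹91,000 → base ₹708,500
  ₹708,500 × 23% = ₹162,955

₹162,955 > ₹122,290, so the alternative minimum tax is the binding amount.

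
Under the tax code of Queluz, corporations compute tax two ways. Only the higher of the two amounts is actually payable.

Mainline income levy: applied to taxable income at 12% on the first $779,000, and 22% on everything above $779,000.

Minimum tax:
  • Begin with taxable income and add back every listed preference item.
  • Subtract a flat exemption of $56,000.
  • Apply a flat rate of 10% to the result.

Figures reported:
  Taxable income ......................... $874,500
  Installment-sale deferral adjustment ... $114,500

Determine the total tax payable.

Mainline income levy:
  $779,000 × 12% = $93,480
  $95,500 × 22% = $21,010
  → $114,490

Minimum tax:
  Adjusted income: $874,500 + $114,500 = $989,000
  Less exemption $56,000 → base $933,000
  $933,000 × 10% = $93,300

$114,490 > $93,300, so the mainline income levy governs.

$114,490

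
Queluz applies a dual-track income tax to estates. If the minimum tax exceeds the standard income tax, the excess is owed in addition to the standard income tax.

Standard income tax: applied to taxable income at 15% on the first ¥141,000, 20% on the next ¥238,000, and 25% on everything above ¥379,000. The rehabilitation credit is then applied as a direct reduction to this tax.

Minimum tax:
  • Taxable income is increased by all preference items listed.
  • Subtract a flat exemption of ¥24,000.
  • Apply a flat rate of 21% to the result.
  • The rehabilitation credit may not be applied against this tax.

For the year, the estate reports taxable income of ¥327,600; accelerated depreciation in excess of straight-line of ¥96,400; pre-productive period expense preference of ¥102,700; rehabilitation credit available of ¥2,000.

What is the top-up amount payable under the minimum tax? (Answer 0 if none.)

¥49,097

Standard income tax:
  ¥141,000 × 15% = ¥21,150
  ¥186,600 × 20% = ¥37,320
  → ¥58,470
  Less rehabilitation credit ¥2,000 → ¥56,470

Minimum tax:
  Adjusted income: ¥327,600 + ¥96,400 + ¥102,700 = ¥526,700
  Less exemption ¥24,000 → base ¥502,700
  ¥502,700 × 21% = ¥105,567

Excess of minimum tax over standard income tax: ¥105,567 − ¥56,470 = ¥49,097.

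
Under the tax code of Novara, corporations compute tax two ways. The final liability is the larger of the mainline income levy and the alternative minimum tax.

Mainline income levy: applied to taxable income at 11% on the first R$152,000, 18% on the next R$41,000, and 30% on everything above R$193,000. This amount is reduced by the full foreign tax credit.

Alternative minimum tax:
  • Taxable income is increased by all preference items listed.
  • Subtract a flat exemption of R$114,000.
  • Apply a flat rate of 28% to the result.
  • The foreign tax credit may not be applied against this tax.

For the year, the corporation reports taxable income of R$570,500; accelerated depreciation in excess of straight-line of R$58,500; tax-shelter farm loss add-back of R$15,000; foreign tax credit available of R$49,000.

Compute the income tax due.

R$148,400

Alternative minimum tax:
  Adjusted income: R$570,500 + R$58,500 + R$15,000 = R$644,000
  Less exemption R$114,000 → base R$530,000
  R$530,000 × 28% = R$148,400

Mainline income levy:
  R$152,000 × 11% = R$16,720
  R$41,000 × 18% = R$7,380
  R$377,500 × 30% = R$113,250
  → R$137,350
  Less foreign tax credit R$49,000 → R$88,350

R$148,400 > R$88,350, so the alternative minimum tax is the binding amount.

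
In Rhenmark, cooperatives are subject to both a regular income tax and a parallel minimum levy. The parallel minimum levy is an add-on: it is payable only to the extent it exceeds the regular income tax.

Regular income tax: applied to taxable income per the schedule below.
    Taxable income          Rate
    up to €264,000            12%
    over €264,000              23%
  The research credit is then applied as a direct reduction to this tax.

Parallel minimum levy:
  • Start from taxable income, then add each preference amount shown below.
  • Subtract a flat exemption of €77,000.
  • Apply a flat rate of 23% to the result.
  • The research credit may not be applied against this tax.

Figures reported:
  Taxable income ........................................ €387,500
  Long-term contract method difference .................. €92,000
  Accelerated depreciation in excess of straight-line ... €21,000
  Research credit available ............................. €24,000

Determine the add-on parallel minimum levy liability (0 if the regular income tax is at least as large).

€61,320

Regular income tax:
  €264,000 × 12% = €31,680
  €123,500 × 23% = €28,405
  → €60,085
  Less research credit €24,000 → €36,085

Parallel minimum levy:
  Adjusted income: €387,500 + €92,000 + €21,000 = €500,500
  Less exemption €77,000 → base €423,500
  €423,500 × 23% = €97,405

Excess of parallel minimum levy over regular income tax: €97,405 − €36,085 = €61,320.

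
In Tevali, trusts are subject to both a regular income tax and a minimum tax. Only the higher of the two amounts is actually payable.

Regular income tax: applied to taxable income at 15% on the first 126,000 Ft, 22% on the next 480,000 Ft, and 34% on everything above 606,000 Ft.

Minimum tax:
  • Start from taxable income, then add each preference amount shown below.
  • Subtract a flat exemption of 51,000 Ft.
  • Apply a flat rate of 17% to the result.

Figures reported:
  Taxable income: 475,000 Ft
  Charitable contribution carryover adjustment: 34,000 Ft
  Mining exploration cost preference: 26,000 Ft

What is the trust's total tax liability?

Regular income tax:
  126,000 Ft × 15% = 18,900 Ft
  349,000 Ft × 22% = 76,780 Ft
  → 95,680 Ft

Minimum tax:
  Adjusted income: 475,000 Ft + 34,000 Ft + 26,000 Ft = 535,000 Ft
  Less exemption 51,000 Ft → base 484,000 Ft
  484,000 Ft × 17% = 82,280 Ft

95,680 Ft > 82,280 Ft, so the regular income tax governs.

95,680 Ft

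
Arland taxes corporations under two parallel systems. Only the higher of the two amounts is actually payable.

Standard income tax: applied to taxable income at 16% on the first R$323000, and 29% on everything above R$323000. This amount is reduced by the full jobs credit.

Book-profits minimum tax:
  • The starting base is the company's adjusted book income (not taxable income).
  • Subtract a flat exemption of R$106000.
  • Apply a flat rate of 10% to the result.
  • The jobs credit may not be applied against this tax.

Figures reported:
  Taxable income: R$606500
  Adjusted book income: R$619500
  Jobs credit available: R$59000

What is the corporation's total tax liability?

R$74895

Standard income tax:
  R$323000 × 16% = R$51680
  R$283500 × 29% = R$82215
  → R$133895
  Less jobs credit R$59000 → R$74895

Book-profits minimum tax:
  Base (adjusted book income): R$619500
  Less exemption R$106000 → base R$513500
  R$513500 × 10% = R$51350

R$74895 > R$51350, so the standard income tax governs.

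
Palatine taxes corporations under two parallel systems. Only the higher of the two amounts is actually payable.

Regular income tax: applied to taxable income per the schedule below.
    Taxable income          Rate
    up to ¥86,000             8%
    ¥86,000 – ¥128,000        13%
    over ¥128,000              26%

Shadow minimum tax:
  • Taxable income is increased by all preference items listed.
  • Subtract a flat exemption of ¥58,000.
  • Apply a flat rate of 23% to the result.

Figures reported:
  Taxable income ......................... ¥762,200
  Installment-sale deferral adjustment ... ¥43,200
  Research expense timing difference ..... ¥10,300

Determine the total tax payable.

¥177,232

Regular income tax:
  ¥86,000 × 8% = ¥6,880
  ¥42,000 × 13% = ¥5,460
  ¥634,200 × 26% = ¥164,892
  → ¥177,232

Shadow minimum tax:
  Adjusted income: ¥762,200 + ¥43,200 + ¥10,300 = ¥815,700
  Less exemption ¥58,000 → base ¥757,700
  ¥757,700 × 23% = ¥174,271

¥177,232 > ¥174,271, so the regular income tax governs.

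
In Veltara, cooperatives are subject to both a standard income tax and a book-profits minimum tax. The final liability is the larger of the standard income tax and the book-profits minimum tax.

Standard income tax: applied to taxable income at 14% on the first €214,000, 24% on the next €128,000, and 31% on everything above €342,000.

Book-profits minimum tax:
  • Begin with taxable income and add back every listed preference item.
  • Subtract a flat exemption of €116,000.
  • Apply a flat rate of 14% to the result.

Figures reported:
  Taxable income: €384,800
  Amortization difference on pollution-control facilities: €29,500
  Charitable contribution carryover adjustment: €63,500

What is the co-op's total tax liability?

Standard income tax:
  €214,000 × 14% = €29,960
  €128,000 × 24% = €30,720
  €42,800 × 31% = €13,268
  → €73,948

Book-profits minimum tax:
  Adjusted income: €384,800 + €29,500 + €63,500 = €477,800
  Less exemption €116,000 → base €361,800
  €361,800 × 14% = €50,652

€73,948 > €50,652, so the standard income tax governs.

€73,948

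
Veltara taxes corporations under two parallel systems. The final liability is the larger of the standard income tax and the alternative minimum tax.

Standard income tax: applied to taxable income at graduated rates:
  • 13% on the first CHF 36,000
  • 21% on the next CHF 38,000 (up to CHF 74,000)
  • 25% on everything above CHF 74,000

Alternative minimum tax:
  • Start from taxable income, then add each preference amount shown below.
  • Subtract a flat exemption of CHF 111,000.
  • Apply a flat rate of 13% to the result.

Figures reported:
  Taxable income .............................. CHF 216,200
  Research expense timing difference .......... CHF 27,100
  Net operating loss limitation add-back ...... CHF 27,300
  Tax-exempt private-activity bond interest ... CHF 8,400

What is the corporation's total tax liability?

Standard income tax:
  CHF 36,000 × 13% = CHF 4,680
  CHF 38,000 × 21% = CHF 7,980
  CHF 142,200 × 25% = CHF 35,550
  → CHF 48,210

Alternative minimum tax:
  Adjusted income: CHF 216,200 + CHF 27,100 + CHF 27,300 + CHF 8,400 = CHF 279,000
  Less exemption CHF 111,000 → base CHF 168,000
  CHF 168,000 × 13% = CHF 21,840

CHF 48,210 > CHF 21,840, so the standard income tax governs.

CHF 48,210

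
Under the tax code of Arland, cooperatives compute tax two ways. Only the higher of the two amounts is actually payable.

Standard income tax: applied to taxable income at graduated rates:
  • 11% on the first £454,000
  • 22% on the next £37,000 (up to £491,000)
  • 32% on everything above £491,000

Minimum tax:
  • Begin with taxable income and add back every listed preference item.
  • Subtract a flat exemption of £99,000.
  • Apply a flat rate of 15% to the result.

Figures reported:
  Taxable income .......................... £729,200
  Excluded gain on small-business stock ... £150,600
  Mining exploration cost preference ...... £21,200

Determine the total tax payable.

Standard income tax:
  £454,000 × 11% = £49,940
  £37,000 × 22% = £8,140
  £238,200 × 32% = £76,224
  → £134,304

Minimum tax:
  Adjusted income: £729,200 + £150,600 + £21,200 = £901,000
  Less exemption £99,000 → base £802,000
  £802,000 × 15% = £120,300

£134,304 > £120,300, so the standard income tax governs.

£134,304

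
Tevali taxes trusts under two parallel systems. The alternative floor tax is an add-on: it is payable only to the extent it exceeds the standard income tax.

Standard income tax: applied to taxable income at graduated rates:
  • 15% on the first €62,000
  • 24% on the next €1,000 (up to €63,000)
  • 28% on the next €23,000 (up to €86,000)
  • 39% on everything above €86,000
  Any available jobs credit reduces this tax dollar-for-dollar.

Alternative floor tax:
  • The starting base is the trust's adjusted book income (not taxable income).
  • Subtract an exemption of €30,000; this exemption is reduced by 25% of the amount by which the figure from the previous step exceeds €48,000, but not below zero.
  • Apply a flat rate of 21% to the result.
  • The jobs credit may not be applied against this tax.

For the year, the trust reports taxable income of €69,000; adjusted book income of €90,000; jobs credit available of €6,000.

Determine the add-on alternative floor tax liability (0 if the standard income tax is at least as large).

€9,585

Alternative floor tax:
  Base (adjusted book income): €90,000
  Exemption: €30,000 − 25% × (€90,000 − €48,000) = €30,000 − €10,500 = €19,500
  Base: €90,000 − €19,500 = €70,500
  €70,500 × 21% = €14,805

Standard income tax:
  €62,000 × 15% = €9,300
  €1,000 × 24% = €240
  €6,000 × 28% = €1,680
  → €11,220
  Less jobs credit €6,000 → €5,220

Excess of alternative floor tax over standard income tax: €14,805 − €5,220 = €9,585.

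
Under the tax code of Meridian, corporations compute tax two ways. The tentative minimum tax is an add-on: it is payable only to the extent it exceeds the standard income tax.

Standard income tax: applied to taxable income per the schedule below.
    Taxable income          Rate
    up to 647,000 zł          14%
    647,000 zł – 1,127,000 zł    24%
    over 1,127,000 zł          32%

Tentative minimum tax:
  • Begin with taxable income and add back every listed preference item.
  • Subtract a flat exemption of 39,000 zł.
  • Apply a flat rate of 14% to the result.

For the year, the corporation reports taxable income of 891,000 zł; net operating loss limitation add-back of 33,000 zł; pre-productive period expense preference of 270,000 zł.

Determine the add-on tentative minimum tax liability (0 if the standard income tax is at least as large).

Standard income tax:
  647,000 zł × 14% = 90,580 zł
  244,000 zł × 24% = 58,560 zł
  → 149,140 zł

Tentative minimum tax:
  Adjusted income: 891,000 zł + 33,000 zł + 270,000 zł = 1,194,000 zł
  Less exemption 39,000 zł → base 1,155,000 zł
  1,155,000 zł × 14% = 161,700 zł

Excess of tentative minimum tax over standard income tax: 161,700 zł − 149,140 zł = 12,560 zł.

12,560 zł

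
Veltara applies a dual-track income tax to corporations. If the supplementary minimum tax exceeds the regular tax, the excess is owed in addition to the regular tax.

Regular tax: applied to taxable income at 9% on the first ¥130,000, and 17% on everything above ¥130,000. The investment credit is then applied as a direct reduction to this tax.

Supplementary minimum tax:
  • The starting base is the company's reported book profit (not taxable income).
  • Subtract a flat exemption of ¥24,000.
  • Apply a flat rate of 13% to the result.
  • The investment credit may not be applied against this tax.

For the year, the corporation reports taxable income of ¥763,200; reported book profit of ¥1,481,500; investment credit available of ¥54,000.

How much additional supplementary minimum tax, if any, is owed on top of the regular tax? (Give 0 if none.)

¥124,131

Supplementary minimum tax:
  Base (reported book profit): ¥1,481,500
  Less exemption ¥24,000 → base ¥1,457,500
  ¥1,457,500 × 13% = ¥189,475

Regular tax:
  ¥130,000 × 9% = ¥11,700
  ¥633,200 × 17% = ¥107,644
  → ¥119,344
  Less investment credit ¥54,000 → ¥65,344

Excess of supplementary minimum tax over regular tax: ¥189,475 − ¥65,344 = ¥124,131.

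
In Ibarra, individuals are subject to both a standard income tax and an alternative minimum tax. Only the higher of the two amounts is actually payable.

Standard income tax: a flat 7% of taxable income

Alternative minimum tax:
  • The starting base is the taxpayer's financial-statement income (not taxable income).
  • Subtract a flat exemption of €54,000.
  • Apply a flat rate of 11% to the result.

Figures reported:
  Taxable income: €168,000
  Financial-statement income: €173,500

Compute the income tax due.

€13,145

Standard income tax:
  €168,000 × 7% = €11,760

Alternative minimum tax:
  Base (financial-statement income): €173,500
  Less exemption €54,000 → base €119,500
  €119,500 × 11% = €13,145

€13,145 > €11,760, so the alternative minimum tax is the binding amount.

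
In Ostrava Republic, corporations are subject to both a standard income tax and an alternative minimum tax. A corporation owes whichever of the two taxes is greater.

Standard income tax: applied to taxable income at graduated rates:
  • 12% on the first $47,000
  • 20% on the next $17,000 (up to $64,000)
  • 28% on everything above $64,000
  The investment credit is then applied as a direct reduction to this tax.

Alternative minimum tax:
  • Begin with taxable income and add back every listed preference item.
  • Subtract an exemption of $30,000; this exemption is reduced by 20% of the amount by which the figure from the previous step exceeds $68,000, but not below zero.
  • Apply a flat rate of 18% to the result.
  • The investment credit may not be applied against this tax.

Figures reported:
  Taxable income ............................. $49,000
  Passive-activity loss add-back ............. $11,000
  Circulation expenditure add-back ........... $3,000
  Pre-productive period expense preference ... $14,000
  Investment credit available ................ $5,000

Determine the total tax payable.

Alternative minimum tax:
  Adjusted income: $49,000 + $11,000 + $3,000 + $14,000 = $77,000
  Exemption: $30,000 − 20% × ($77,000 − $68,000) = $30,000 − $1,800 = $28,200
  Base: $77,000 − $28,200 = $48,800
  $48,800 × 18% = $8,784

Standard income tax:
  $47,000 × 12% = $5,640
  $2,000 × 20% = $400
  → $6,040
  Less investment credit $5,000 → $1,040

$8,784 > $1,040, so the alternative minimum tax is the binding amount.

$8,784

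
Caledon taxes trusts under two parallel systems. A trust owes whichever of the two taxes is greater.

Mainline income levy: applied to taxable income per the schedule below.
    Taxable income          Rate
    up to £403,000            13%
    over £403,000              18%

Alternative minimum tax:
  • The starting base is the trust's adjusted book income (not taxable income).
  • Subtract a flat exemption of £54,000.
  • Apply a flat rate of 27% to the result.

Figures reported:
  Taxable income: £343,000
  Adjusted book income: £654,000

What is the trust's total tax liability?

Alternative minimum tax:
  Base (adjusted book income): £654,000
  Less exemption £54,000 → base £600,000
  £600,000 × 27% = £162,000

Mainline income levy:
  £343,000 × 13% = £44,590

£162,000 > £44,590, so the alternative minimum tax is the binding amount.

£162,000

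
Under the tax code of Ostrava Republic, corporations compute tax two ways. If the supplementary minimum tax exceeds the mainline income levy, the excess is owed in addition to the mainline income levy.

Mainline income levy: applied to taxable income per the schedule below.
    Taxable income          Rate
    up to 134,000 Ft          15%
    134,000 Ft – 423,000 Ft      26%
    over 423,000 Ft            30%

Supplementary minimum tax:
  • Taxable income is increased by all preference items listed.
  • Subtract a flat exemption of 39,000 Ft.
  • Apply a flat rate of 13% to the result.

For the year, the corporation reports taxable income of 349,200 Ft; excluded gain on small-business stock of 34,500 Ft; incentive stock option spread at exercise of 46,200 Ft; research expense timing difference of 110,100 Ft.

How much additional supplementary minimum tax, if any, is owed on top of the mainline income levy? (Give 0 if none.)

0 Ft

Supplementary minimum tax:
  Adjusted income: 349,200 Ft + 34,500 Ft + 46,200 Ft + 110,100 Ft = 540,000 Ft
  Less exemption 39,000 Ft → base 501,000 Ft
  501,000 Ft × 13% = 65,130 Ft

Mainline income levy:
  134,000 Ft × 15% = 20,100 Ft
  215,200 Ft × 26% = 55,952 Ft
  → 76,052 Ft

65,130 Ft ≤ 76,052 Ft, so no add-on is due.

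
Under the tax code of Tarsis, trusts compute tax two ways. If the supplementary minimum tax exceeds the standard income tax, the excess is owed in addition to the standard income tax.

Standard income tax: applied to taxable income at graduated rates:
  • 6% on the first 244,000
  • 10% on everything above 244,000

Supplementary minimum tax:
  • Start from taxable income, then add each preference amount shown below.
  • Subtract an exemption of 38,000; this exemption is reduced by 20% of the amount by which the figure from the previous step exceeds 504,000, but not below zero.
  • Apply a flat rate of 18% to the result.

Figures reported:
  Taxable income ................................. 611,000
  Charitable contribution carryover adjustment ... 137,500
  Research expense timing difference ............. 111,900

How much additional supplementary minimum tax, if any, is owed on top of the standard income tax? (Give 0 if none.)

Supplementary minimum tax:
  Adjusted income: 611,000 + 137,500 + 111,900 = 860,400
  Exemption: 20% × (860,400 − 504,000) = 71,280 ≥ 38,000, so the exemption is fully phased out
  Base: 860,400 − 0 = 860,400
  860,400 × 18% = 154,872

Standard income tax:
  244,000 × 6% = 14,640
  367,000 × 10% = 36,700
  → 51,340

Excess of supplementary minimum tax over standard income tax: 154,872 − 51,340 = 103,532.

103,532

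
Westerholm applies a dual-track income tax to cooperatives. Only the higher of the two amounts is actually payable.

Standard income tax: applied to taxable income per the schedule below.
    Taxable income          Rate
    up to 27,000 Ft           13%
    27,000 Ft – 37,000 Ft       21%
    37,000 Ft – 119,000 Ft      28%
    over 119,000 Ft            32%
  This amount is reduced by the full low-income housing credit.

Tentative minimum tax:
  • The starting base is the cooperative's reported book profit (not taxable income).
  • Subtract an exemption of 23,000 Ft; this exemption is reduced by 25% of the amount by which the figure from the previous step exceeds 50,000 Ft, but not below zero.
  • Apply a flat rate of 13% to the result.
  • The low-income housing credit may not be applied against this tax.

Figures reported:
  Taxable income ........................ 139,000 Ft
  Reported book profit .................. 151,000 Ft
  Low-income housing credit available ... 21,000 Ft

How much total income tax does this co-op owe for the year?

19,630 Ft

Standard income tax:
  27,000 Ft × 13% = 3,510 Ft
  10,000 Ft × 21% = 2,100 Ft
  82,000 Ft × 28% = 22,960 Ft
  20,000 Ft × 32% = 6,400 Ft
  → 34,970 Ft
  Less low-income housing credit 21,000 Ft → 13,970 Ft

Tentative minimum tax:
  Base (reported book profit): 151,000 Ft
  Exemption: 25% × (151,000 Ft − 50,000 Ft) = 25,250 Ft ≥ 23,000 Ft, so the exemption is fully phased out
  Base: 151,000 Ft − 0 Ft = 151,000 Ft
  151,000 Ft × 13% = 19,630 Ft

19,630 Ft > 13,970 Ft, so the tentative minimum tax is the binding amount.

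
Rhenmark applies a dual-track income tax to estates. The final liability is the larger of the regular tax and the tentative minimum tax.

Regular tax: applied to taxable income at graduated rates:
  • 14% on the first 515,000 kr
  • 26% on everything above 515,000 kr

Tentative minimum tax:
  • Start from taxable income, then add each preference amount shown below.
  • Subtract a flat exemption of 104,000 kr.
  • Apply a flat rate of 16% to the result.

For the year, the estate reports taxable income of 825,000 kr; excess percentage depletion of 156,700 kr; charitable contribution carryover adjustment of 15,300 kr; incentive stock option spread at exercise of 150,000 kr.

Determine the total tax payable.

Regular tax:
  515,000 kr × 14% = 72,100 kr
  310,000 kr × 26% = 80,600 kr
  → 152,700 kr

Tentative minimum tax:
  Adjusted income: 825,000 kr + 156,700 kr + 15,300 kr + 150,000 kr = 1,147,000 kr
  Less exemption 104,000 kr → base 1,043,000 kr
  1,043,000 kr × 16% = 166,880 kr

166,880 kr > 152,700 kr, so the tentative minimum tax is the binding amount.

166,880 kr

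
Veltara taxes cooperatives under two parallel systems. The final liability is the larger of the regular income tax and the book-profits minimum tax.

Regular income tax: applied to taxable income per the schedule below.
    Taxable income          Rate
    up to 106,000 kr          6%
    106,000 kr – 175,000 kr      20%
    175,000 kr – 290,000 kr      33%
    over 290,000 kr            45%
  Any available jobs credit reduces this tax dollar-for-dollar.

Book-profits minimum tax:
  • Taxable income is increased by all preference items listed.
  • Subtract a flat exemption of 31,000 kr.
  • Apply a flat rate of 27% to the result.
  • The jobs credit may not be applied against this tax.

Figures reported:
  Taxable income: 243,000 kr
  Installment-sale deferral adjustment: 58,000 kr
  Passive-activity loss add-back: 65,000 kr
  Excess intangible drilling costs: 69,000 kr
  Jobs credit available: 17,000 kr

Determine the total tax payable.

109,080 kr

Book-profits minimum tax:
  Adjusted income: 243,000 kr + 58,000 kr + 65,000 kr + 69,000 kr = 435,000 kr
  Less exemption 31,000 kr → base 404,000 kr
  404,000 kr × 27% = 109,080 kr

Regular income tax:
  106,000 kr × 6% = 6,360 kr
  69,000 kr × 20% = 13,800 kr
  68,000 kr × 33% = 22,440 kr
  → 42,600 kr
  Less jobs credit 17,000 kr → 25,600 kr

109,080 kr > 25,600 kr, so the book-profits minimum tax is the binding amount.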